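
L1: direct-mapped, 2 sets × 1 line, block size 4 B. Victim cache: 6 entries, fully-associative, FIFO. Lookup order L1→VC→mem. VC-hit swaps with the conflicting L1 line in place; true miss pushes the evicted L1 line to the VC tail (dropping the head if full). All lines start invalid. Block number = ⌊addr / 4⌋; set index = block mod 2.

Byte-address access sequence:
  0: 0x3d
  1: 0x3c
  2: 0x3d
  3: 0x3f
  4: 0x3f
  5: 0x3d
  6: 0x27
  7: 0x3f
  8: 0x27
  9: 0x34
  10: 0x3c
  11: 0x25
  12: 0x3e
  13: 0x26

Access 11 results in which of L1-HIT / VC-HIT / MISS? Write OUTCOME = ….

OUTCOME = VC-HIT

  [0] addr=0x3d blk=15 s=1: MISS | VC []
  [1] addr=0x3c blk=15 s=1: L1-HIT | VC []
  [2] addr=0x3d blk=15 s=1: L1-HIT | VC []
  [3] addr=0x3f blk=15 s=1: L1-HIT | VC []
  [4] addr=0x3f blk=15 s=1: L1-HIT | VC []
  [5] addr=0x3d blk=15 s=1: L1-HIT | VC []
  [6] addr=0x27 blk=9 s=1: MISS | VC [15]
  [7] addr=0x3f blk=15 s=1: VC-HIT | VC [9]
  [8] addr=0x27 blk=9 s=1: VC-HIT | VC [15]
  [9] addr=0x34 blk=13 s=1: MISS | VC [15, 9]
  [10] addr=0x3c blk=15 s=1: VC-HIT | VC [13, 9]
  [11] addr=0x25 blk=9 s=1: VC-HIT | VC [13, 15]
  [12] addr=0x3e blk=15 s=1: VC-HIT | VC [13, 9]
  [13] addr=0x26 blk=9 s=1: VC-HIT | VC [13, 15]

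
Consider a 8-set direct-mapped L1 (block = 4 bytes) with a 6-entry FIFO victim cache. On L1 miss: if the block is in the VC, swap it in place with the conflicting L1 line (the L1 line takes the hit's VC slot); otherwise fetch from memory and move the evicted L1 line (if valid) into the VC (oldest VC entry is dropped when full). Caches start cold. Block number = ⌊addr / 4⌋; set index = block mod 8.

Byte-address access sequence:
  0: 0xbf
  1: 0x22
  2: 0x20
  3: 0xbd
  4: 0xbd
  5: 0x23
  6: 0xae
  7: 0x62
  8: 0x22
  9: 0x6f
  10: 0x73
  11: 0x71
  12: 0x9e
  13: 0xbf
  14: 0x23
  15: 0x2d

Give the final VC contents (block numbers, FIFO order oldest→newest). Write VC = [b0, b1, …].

#0 0xbf→b47/s7 MISS; vc=[]
#1 0x22→b8/s0 MISS; vc=[]
#2 0x20→b8/s0 L1-HIT; vc=[]
#3 0xbd→b47/s7 L1-HIT; vc=[]
#4 0xbd→b47/s7 L1-HIT; vc=[]
#5 0x23→b8/s0 L1-HIT; vc=[]
#6 0xae→b43/s3 MISS; vc=[]
#7 0x62→b24/s0 MISS; vc=[8]
#8 0x22→b8/s0 VC-HIT; vc=[24]
#9 0x6f→b27/s3 MISS; vc=[24,43]
#10 0x73→b28/s4 MISS; vc=[24,43]
#11 0x71→b28/s4 L1-HIT; vc=[24,43]
#12 0x9e→b39/s7 MISS; vc=[24,43,47]
#13 0xbf→b47/s7 VC-HIT; vc=[24,43,39]
#14 0x23→b8/s0 L1-HIT; vc=[24,43,39]
#15 0x2d→b11/s3 MISS; vc=[24,43,39,27]

VC = [24, 43, 39, 27]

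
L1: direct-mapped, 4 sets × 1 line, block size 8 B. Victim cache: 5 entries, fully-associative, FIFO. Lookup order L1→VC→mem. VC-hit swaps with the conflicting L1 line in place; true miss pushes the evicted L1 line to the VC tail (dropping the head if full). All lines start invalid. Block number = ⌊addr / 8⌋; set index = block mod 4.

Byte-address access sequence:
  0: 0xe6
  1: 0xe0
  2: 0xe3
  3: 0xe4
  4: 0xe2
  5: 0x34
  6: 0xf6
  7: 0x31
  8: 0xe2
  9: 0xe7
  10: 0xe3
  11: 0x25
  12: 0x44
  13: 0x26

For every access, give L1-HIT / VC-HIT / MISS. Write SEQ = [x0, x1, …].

SEQ = [MISS, L1-HIT, L1-HIT, L1-HIT, L1-HIT, MISS, MISS, VC-HIT, L1-HIT, L1-HIT, L1-HIT, MISS, MISS, VC-HIT]

  [0] addr=0xe6 blk=28 s=0: MISS | VC []
  [1] addr=0xe0 blk=28 s=0: L1-HIT | VC []
  [2] addr=0xe3 blk=28 s=0: L1-HIT | VC []
  [3] addr=0xe4 blk=28 s=0: L1-HIT | VC []
  [4] addr=0xe2 blk=28 s=0: L1-HIT | VC []
  [5] addr=0x34 blk=6 s=2: MISS | VC []
  [6] addr=0xf6 blk=30 s=2: MISS | VC [6]
  [7] addr=0x31 blk=6 s=2: VC-HIT | VC [30]
  [8] addr=0xe2 blk=28 s=0: L1-HIT | VC [30]
  [9] addr=0xe7 blk=28 s=0: L1-HIT | VC [30]
  [10] addr=0xe3 blk=28 s=0: L1-HIT | VC [30]
  [11] addr=0x25 blk=4 s=0: MISS | VC [30, 28]
  [12] addr=0x44 blk=8 s=0: MISS | VC [30, 28, 4]
  [13] addr=0x26 blk=4 s=0: VC-HIT | VC [30, 28, 8]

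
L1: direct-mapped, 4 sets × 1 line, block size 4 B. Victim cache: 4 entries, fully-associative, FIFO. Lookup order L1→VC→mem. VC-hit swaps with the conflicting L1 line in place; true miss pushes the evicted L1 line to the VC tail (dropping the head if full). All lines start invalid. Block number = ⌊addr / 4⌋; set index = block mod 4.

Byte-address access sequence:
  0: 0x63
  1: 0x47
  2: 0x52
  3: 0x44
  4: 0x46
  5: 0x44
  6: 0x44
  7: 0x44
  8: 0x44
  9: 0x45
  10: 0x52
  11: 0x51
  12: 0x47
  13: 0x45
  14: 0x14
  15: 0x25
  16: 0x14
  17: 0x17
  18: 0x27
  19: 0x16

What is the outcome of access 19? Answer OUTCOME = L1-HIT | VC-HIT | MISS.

#0 0x63→b24/s0 MISS; vc=[]
#1 0x47→b17/s1 MISS; vc=[]
#2 0x52→b20/s0 MISS; vc=[24]
#3 0x44→b17/s1 L1-HIT; vc=[24]
#4 0x46→b17/s1 L1-HIT; vc=[24]
#5 0x44→b17/s1 L1-HIT; vc=[24]
#6 0x44→b17/s1 L1-HIT; vc=[24]
#7 0x44→b17/s1 L1-HIT; vc=[24]
#8 0x44→b17/s1 L1-HIT; vc=[24]
#9 0x45→b17/s1 L1-HIT; vc=[24]
#10 0x52→b20/s0 L1-HIT; vc=[24]
#11 0x51→b20/s0 L1-HIT; vc=[24]
#12 0x47→b17/s1 L1-HIT; vc=[24]
#13 0x45→b17/s1 L1-HIT; vc=[24]
#14 0x14→b5/s1 MISS; vc=[24,17]
#15 0x25→b9/s1 MISS; vc=[24,17,5]
#16 0x14→b5/s1 VC-HIT; vc=[24,17,9]
#17 0x17→b5/s1 L1-HIT; vc=[24,17,9]
#18 0x27→b9/s1 VC-HIT; vc=[24,17,5]
#19 0x16→b5/s1 VC-HIT; vc=[24,17,9]

OUTCOME = VC-HIT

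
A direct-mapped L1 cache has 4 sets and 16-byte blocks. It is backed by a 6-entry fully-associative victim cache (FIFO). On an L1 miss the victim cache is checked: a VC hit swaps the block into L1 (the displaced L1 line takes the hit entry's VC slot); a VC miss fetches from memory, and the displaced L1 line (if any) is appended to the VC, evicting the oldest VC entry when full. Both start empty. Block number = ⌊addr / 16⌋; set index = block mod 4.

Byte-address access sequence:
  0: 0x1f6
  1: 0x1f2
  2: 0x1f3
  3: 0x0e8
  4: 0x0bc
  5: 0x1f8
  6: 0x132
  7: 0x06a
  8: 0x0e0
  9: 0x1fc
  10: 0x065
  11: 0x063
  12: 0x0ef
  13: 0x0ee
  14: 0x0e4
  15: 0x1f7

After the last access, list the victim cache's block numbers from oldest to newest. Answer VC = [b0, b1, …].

0: 0x1f6 (blk 31, set 3) → MISS  vc=[]
1: 0x1f2 (blk 31, set 3) → L1-HIT  vc=[]
2: 0x1f3 (blk 31, set 3) → L1-HIT  vc=[]
3: 0xe8 (blk 14, set 2) → MISS  vc=[]
4: 0xbc (blk 11, set 3) → MISS  vc=[31]
5: 0x1f8 (blk 31, set 3) → VC-HIT  vc=[11]
6: 0x132 (blk 19, set 3) → MISS  vc=[11, 31]
7: 0x6a (blk 6, set 2) → MISS  vc=[11, 31, 14]
8: 0xe0 (blk 14, set 2) → VC-HIT  vc=[11, 31, 6]
9: 0x1fc (blk 31, set 3) → VC-HIT  vc=[11, 19, 6]
10: 0x65 (blk 6, set 2) → VC-HIT  vc=[11, 19, 14]
11: 0x63 (blk 6, set 2) → L1-HIT  vc=[11, 19, 14]
12: 0xef (blk 14, set 2) → VC-HIT  vc=[11, 19, 6]
13: 0xee (blk 14, set 2) → L1-HIT  vc=[11, 19, 6]
14: 0xe4 (blk 14, set 2) → L1-HIT  vc=[11, 19, 6]
15: 0x1f7 (blk 31, set 3) → L1-HIT  vc=[11, 19, 6]

VC = [11, 19, 6]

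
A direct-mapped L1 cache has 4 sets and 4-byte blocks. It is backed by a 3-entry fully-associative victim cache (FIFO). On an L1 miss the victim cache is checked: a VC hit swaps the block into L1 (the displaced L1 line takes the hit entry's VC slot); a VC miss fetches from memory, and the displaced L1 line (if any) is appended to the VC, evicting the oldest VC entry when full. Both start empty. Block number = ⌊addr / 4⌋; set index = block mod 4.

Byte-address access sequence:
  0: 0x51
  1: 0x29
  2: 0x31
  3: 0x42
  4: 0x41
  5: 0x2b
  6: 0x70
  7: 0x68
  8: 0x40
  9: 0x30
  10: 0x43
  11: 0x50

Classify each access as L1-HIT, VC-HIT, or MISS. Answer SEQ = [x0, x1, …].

#0 0x51→b20/s0 MISS; vc=[]
#1 0x29→b10/s2 MISS; vc=[]
#2 0x31→b12/s0 MISS; vc=[20]
#3 0x42→b16/s0 MISS; vc=[20,12]
#4 0x41→b16/s0 L1-HIT; vc=[20,12]
#5 0x2b→b10/s2 L1-HIT; vc=[20,12]
#6 0x70→b28/s0 MISS; vc=[20,12,16]
#7 0x68→b26/s2 MISS; vc=[12,16,10]
#8 0x40→b16/s0 VC-HIT; vc=[12,28,10]
#9 0x30→b12/s0 VC-HIT; vc=[16,28,10]
#10 0x43→b16/s0 VC-HIT; vc=[12,28,10]
#11 0x50→b20/s0 MISS; vc=[28,10,16]

SEQ = [MISS, MISS, MISS, MISS, L1-HIT, L1-HIT, MISS, MISS, VC-HIT, VC-HIT, VC-HIT, MISS]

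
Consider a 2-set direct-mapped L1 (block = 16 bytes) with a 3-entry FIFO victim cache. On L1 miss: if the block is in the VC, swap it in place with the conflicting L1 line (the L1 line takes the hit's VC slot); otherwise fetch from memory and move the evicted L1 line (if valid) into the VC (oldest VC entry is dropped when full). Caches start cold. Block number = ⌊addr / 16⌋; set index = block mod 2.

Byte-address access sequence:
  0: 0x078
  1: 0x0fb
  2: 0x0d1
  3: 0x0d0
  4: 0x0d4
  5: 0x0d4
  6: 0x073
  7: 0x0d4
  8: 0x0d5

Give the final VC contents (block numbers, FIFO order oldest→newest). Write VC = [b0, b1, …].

VC = [7, 15]

#0 0x78→b7/s1 MISS; vc=[]
#1 0xfb→b15/s1 MISS; vc=[7]
#2 0xd1→b13/s1 MISS; vc=[7,15]
#3 0xd0→b13/s1 L1-HIT; vc=[7,15]
#4 0xd4→b13/s1 L1-HIT; vc=[7,15]
#5 0xd4→b13/s1 L1-HIT; vc=[7,15]
#6 0x73→b7/s1 VC-HIT; vc=[13,15]
#7 0xd4→b13/s1 VC-HIT; vc=[7,15]
#8 0xd5→b13/s1 L1-HIT; vc=[7,15]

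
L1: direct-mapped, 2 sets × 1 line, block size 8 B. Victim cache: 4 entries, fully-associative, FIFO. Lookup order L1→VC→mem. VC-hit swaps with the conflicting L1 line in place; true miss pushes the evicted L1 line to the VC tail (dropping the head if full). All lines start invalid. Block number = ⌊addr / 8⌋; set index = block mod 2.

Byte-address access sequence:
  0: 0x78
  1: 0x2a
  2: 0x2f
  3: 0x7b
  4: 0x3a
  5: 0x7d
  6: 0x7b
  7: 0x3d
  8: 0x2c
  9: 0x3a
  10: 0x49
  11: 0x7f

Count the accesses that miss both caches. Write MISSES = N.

  [0] addr=0x78 blk=15 s=1: MISS | VC []
  [1] addr=0x2a blk=5 s=1: MISS | VC [15]
  [2] addr=0x2f blk=5 s=1: L1-HIT | VC [15]
  [3] addr=0x7b blk=15 s=1: VC-HIT | VC [5]
  [4] addr=0x3a blk=7 s=1: MISS | VC [5, 15]
  [5] addr=0x7d blk=15 s=1: VC-HIT | VC [5, 7]
  [6] addr=0x7b blk=15 s=1: L1-HIT | VC [5, 7]
  [7] addr=0x3d blk=7 s=1: VC-HIT | VC [5, 15]
  [8] addr=0x2c blk=5 s=1: VC-HIT | VC [7, 15]
  [9] addr=0x3a blk=7 s=1: VC-HIT | VC [5, 15]
  [10] addr=0x49 blk=9 s=1: MISS | VC [5, 15, 7]
  [11] addr=0x7f blk=15 s=1: VC-HIT | VC [5, 9, 7]

MISSES = 4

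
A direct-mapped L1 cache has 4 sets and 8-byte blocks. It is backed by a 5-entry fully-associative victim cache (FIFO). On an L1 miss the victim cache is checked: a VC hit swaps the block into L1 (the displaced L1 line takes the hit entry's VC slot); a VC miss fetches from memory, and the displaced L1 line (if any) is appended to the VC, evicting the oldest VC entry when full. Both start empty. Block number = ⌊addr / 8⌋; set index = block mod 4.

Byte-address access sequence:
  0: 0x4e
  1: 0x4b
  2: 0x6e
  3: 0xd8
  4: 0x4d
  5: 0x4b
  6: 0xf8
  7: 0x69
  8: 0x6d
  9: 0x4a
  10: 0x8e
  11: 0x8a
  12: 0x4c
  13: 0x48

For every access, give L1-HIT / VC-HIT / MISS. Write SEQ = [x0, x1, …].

  [0] addr=0x4e blk=9 s=1: MISS | VC []
  [1] addr=0x4b blk=9 s=1: L1-HIT | VC []
  [2] addr=0x6e blk=13 s=1: MISS | VC [9]
  [3] addr=0xd8 blk=27 s=3: MISS | VC [9]
  [4] addr=0x4d blk=9 s=1: VC-HIT | VC [13]
  [5] addr=0x4b blk=9 s=1: L1-HIT | VC [13]
  [6] addr=0xf8 blk=31 s=3: MISS | VC [13, 27]
  [7] addr=0x69 blk=13 s=1: VC-HIT | VC [9, 27]
  [8] addr=0x6d blk=13 s=1: L1-HIT | VC [9, 27]
  [9] addr=0x4a blk=9 s=1: VC-HIT | VC [13, 27]
  [10] addr=0x8e blk=17 s=1: MISS | VC [13, 27, 9]
  [11] addr=0x8a blk=17 s=1: L1-HIT | VC [13, 27, 9]
  [12] addr=0x4c blk=9 s=1: VC-HIT | VC [13, 27, 17]
  [13] addr=0x48 blk=9 s=1: L1-HIT | VC [13, 27, 17]

SEQ = [MISS, L1-HIT, MISS, MISS, VC-HIT, L1-HIT, MISS, VC-HIT, L1-HIT, VC-HIT, MISS, L1-HIT, VC-HIT, L1-HIT]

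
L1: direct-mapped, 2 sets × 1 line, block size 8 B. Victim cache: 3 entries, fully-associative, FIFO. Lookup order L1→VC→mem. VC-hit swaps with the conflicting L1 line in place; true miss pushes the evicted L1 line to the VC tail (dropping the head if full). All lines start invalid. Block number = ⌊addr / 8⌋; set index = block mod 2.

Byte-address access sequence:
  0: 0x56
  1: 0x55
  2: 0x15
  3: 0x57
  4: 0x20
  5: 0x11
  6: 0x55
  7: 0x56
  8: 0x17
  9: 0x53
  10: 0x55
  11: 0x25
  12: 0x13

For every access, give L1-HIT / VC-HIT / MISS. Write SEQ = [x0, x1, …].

  [0] addr=0x56 blk=10 s=0: MISS | VC []
  [1] addr=0x55 blk=10 s=0: L1-HIT | VC []
  [2] addr=0x15 blk=2 s=0: MISS | VC [10]
  [3] addr=0x57 blk=10 s=0: VC-HIT | VC [2]
  [4] addr=0x20 blk=4 s=0: MISS | VC [2, 10]
  [5] addr=0x11 blk=2 s=0: VC-HIT | VC [4, 10]
  [6] addr=0x55 blk=10 s=0: VC-HIT | VC [4, 2]
  [7] addr=0x56 blk=10 s=0: L1-HIT | VC [4, 2]
  [8] addr=0x17 blk=2 s=0: VC-HIT | VC [4, 10]
  [9] addr=0x53 blk=10 s=0: VC-HIT | VC [4, 2]
  [10] addr=0x55 blk=10 s=0: L1-HIT | VC [4, 2]
  [11] addr=0x25 blk=4 s=0: VC-HIT | VC [10, 2]
  [12] addr=0x13 blk=2 s=0: VC-HIT | VC [10, 4]

SEQ = [MISS, L1-HIT, MISS, VC-HIT, MISS, VC-HIT, VC-HIT, L1-HIT, VC-HIT, VC-HIT, L1-HIT, VC-HIT, VC-HIT]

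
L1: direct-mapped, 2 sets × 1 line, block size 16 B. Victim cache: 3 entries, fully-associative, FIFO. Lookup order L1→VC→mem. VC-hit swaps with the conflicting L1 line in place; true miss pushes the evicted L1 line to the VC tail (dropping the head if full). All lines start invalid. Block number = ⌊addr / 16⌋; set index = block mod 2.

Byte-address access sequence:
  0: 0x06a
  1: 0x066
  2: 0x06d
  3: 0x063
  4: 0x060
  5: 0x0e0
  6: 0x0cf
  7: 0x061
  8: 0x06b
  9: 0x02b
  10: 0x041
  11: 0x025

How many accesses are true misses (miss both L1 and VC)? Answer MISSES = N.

0: 0x6a (blk 6, set 0) → MISS  vc=[]
1: 0x66 (blk 6, set 0) → L1-HIT  vc=[]
2: 0x6d (blk 6, set 0) → L1-HIT  vc=[]
3: 0x63 (blk 6, set 0) → L1-HIT  vc=[]
4: 0x60 (blk 6, set 0) → L1-HIT  vc=[]
5: 0xe0 (blk 14, set 0) → MISS  vc=[6]
6: 0xcf (blk 12, set 0) → MISS  vc=[6, 14]
7: 0x61 (blk 6, set 0) → VC-HIT  vc=[12, 14]
8: 0x6b (blk 6, set 0) → L1-HIT  vc=[12, 14]
9: 0x2b (blk 2, set 0) → MISS  vc=[12, 14, 6]
10: 0x41 (blk 4, set 0) → MISS  vc=[14, 6, 2]
11: 0x25 (blk 2, set 0) → VC-HIT  vc=[14, 6, 4]

MISSES = 5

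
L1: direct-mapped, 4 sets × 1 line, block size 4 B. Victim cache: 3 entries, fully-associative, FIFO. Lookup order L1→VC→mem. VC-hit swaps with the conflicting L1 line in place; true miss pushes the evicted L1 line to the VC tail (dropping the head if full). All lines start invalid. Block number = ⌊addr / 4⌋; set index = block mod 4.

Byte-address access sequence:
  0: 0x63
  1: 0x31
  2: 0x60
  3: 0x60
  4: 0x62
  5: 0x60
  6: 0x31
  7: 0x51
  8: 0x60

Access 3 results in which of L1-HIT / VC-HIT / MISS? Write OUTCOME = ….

#0 0x63→b24/s0 MISS; vc=[]
#1 0x31→b12/s0 MISS; vc=[24]
#2 0x60→b24/s0 VC-HIT; vc=[12]
#3 0x60→b24/s0 L1-HIT; vc=[12]
#4 0x62→b24/s0 L1-HIT; vc=[12]
#5 0x60→b24/s0 L1-HIT; vc=[12]
#6 0x31→b12/s0 VC-HIT; vc=[24]
#7 0x51→b20/s0 MISS; vc=[24,12]
#8 0x60→b24/s0 VC-HIT; vc=[20,12]

OUTCOME = L1-HIT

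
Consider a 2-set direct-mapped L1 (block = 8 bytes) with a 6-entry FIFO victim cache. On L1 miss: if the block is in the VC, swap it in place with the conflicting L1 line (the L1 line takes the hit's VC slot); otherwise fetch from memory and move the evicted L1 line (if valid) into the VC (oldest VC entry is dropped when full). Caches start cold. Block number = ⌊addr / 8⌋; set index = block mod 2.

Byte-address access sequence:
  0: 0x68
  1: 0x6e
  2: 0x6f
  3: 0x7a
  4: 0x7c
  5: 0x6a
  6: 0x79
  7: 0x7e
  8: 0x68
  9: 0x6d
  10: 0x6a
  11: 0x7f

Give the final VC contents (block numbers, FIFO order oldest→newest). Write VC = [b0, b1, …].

VC = [13]

  [0] addr=0x68 blk=13 s=1: MISS | VC []
  [1] addr=0x6e blk=13 s=1: L1-HIT | VC []
  [2] addr=0x6f blk=13 s=1: L1-HIT | VC []
  [3] addr=0x7a blk=15 s=1: MISS | VC [13]
  [4] addr=0x7c blk=15 s=1: L1-HIT | VC [13]
  [5] addr=0x6a blk=13 s=1: VC-HIT | VC [15]
  [6] addr=0x79 blk=15 s=1: VC-HIT | VC [13]
  [7] addr=0x7e blk=15 s=1: L1-HIT | VC [13]
  [8] addr=0x68 blk=13 s=1: VC-HIT | VC [15]
  [9] addr=0x6d blk=13 s=1: L1-HIT | VC [15]
  [10] addr=0x6a blk=13 s=1: L1-HIT | VC [15]
  [11] addr=0x7f blk=15 s=1: VC-HIT | VC [13]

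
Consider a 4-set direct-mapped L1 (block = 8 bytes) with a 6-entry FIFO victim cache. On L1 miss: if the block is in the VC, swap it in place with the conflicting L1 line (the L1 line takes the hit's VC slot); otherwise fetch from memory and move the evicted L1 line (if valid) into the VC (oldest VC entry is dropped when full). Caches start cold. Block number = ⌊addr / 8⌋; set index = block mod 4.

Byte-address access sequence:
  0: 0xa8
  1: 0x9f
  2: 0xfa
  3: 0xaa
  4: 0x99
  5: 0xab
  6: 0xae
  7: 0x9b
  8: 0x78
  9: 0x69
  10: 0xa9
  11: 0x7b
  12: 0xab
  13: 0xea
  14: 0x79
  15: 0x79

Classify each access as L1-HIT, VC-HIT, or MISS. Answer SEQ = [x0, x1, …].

SEQ = [MISS, MISS, MISS, L1-HIT, VC-HIT, L1-HIT, L1-HIT, L1-HIT, MISS, MISS, VC-HIT, L1-HIT, L1-HIT, MISS, L1-HIT, L1-HIT]

#0 0xa8→b21/s1 MISS; vc=[]
#1 0x9f→b19/s3 MISS; vc=[]
#2 0xfa→b31/s3 MISS; vc=[19]
#3 0xaa→b21/s1 L1-HIT; vc=[19]
#4 0x99→b19/s3 VC-HIT; vc=[31]
#5 0xab→b21/s1 L1-HIT; vc=[31]
#6 0xae→b21/s1 L1-HIT; vc=[31]
#7 0x9b→b19/s3 L1-HIT; vc=[31]
#8 0x78→b15/s3 MISS; vc=[31,19]
#9 0x69→b13/s1 MISS; vc=[31,19,21]
#10 0xa9→b21/s1 VC-HIT; vc=[31,19,13]
#11 0x7b→b15/s3 L1-HIT; vc=[31,19,13]
#12 0xab→b21/s1 L1-HIT; vc=[31,19,13]
#13 0xea→b29/s1 MISS; vc=[31,19,13,21]
#14 0x79→b15/s3 L1-HIT; vc=[31,19,13,21]
#15 0x79→b15/s3 L1-HIT; vc=[31,19,13,21]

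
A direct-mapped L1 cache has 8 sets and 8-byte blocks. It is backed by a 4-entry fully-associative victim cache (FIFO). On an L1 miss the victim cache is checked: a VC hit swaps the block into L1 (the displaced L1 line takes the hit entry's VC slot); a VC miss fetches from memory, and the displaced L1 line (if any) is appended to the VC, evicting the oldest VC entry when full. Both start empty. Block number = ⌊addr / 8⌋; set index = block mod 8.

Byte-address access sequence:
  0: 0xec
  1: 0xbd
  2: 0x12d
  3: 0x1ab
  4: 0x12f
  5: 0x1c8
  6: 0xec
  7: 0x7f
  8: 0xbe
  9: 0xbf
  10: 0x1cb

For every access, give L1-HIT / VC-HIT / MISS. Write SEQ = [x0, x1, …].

SEQ = [MISS, MISS, MISS, MISS, VC-HIT, MISS, VC-HIT, MISS, VC-HIT, L1-HIT, L1-HIT]

  [0] addr=0xec blk=29 s=5: MISS | VC []
  [1] addr=0xbd blk=23 s=7: MISS | VC []
  [2] addr=0x12d blk=37 s=5: MISS | VC [29]
  [3] addr=0x1ab blk=53 s=5: MISS | VC [29, 37]
  [4] addr=0x12f blk=37 s=5: VC-HIT | VC [29, 53]
  [5] addr=0x1c8 blk=57 s=1: MISS | VC [29, 53]
  [6] addr=0xec blk=29 s=5: VC-HIT | VC [37, 53]
  [7] addr=0x7f blk=15 s=7: MISS | VC [37, 53, 23]
  [8] addr=0xbe blk=23 s=7: VC-HIT | VC [37, 53, 15]
  [9] addr=0xbf blk=23 s=7: L1-HIT | VC [37, 53, 15]
  [10] addr=0x1cb blk=57 s=1: L1-HIT | VC [37, 53, 15]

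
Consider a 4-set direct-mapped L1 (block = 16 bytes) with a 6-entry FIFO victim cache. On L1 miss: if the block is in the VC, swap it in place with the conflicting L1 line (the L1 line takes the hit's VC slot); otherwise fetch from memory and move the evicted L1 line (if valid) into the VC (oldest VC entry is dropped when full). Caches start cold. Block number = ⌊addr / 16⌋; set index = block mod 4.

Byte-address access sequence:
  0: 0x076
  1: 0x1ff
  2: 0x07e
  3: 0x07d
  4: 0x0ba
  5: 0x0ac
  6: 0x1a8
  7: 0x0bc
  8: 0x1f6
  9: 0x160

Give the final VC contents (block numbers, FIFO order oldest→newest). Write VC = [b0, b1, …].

VC = [11, 7, 10, 26]

#0 0x76→b7/s3 MISS; vc=[]
#1 0x1ff→b31/s3 MISS; vc=[7]
#2 0x7e→b7/s3 VC-HIT; vc=[31]
#3 0x7d→b7/s3 L1-HIT; vc=[31]
#4 0xba→b11/s3 MISS; vc=[31,7]
#5 0xac→b10/s2 MISS; vc=[31,7]
#6 0x1a8→b26/s2 MISS; vc=[31,7,10]
#7 0xbc→b11/s3 L1-HIT; vc=[31,7,10]
#8 0x1f6→b31/s3 VC-HIT; vc=[11,7,10]
#9 0x160→b22/s2 MISS; vc=[11,7,10,26]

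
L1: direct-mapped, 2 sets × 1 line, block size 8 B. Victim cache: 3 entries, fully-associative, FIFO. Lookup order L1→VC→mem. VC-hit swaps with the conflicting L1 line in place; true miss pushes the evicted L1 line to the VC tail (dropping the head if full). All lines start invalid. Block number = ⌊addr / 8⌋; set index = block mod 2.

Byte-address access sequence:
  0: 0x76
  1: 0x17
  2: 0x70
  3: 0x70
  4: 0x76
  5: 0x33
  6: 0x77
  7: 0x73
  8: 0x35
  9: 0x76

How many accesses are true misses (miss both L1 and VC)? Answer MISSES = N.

0: 0x76 (blk 14, set 0) → MISS  vc=[]
1: 0x17 (blk 2, set 0) → MISS  vc=[14]
2: 0x70 (blk 14, set 0) → VC-HIT  vc=[2]
3: 0x70 (blk 14, set 0) → L1-HIT  vc=[2]
4: 0x76 (blk 14, set 0) → L1-HIT  vc=[2]
5: 0x33 (blk 6, set 0) → MISS  vc=[2, 14]
6: 0x77 (blk 14, set 0) → VC-HIT  vc=[2, 6]
7: 0x73 (blk 14, set 0) → L1-HIT  vc=[2, 6]
8: 0x35 (blk 6, set 0) → VC-HIT  vc=[2, 14]
9: 0x76 (blk 14, set 0) → VC-HIT  vc=[2, 6]

MISSES = 3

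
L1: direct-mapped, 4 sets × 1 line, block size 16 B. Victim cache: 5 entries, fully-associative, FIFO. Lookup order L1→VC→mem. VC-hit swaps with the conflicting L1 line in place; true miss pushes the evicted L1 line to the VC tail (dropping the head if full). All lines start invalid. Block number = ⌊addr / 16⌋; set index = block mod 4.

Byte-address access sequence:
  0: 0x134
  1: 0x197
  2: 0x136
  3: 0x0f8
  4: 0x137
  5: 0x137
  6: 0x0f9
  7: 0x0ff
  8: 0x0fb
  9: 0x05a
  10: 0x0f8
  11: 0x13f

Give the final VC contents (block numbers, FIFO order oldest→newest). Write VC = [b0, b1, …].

#0 0x134→b19/s3 MISS; vc=[]
#1 0x197→b25/s1 MISS; vc=[]
#2 0x136→b19/s3 L1-HIT; vc=[]
#3 0xf8→b15/s3 MISS; vc=[19]
#4 0x137→b19/s3 VC-HIT; vc=[15]
#5 0x137→b19/s3 L1-HIT; vc=[15]
#6 0xf9→b15/s3 VC-HIT; vc=[19]
#7 0xff→b15/s3 L1-HIT; vc=[19]
#8 0xfb→b15/s3 L1-HIT; vc=[19]
#9 0x5a→b5/s1 MISS; vc=[19,25]
#10 0xf8→b15/s3 L1-HIT; vc=[19,25]
#11 0x13f→b19/s3 VC-HIT; vc=[15,25]

VC = [15, 25]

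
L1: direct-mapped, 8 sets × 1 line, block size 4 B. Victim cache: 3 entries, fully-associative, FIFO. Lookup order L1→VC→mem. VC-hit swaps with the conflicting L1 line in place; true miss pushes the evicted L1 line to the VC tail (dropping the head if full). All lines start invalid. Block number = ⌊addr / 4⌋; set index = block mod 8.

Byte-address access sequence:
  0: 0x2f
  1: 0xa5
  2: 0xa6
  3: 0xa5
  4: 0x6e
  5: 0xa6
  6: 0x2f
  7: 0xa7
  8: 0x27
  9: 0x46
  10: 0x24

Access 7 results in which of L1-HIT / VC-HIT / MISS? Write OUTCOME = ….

OUTCOME = L1-HIT

#0 0x2f→b11/s3 MISS; vc=[]
#1 0xa5→b41/s1 MISS; vc=[]
#2 0xa6→b41/s1 L1-HIT; vc=[]
#3 0xa5→b41/s1 L1-HIT; vc=[]
#4 0x6e→b27/s3 MISS; vc=[11]
#5 0xa6→b41/s1 L1-HIT; vc=[11]
#6 0x2f→b11/s3 VC-HIT; vc=[27]
#7 0xa7→b41/s1 L1-HIT; vc=[27]
#8 0x27→b9/s1 MISS; vc=[27,41]
#9 0x46→b17/s1 MISS; vc=[27,41,9]
#10 0x24→b9/s1 VC-HIT; vc=[27,41,17]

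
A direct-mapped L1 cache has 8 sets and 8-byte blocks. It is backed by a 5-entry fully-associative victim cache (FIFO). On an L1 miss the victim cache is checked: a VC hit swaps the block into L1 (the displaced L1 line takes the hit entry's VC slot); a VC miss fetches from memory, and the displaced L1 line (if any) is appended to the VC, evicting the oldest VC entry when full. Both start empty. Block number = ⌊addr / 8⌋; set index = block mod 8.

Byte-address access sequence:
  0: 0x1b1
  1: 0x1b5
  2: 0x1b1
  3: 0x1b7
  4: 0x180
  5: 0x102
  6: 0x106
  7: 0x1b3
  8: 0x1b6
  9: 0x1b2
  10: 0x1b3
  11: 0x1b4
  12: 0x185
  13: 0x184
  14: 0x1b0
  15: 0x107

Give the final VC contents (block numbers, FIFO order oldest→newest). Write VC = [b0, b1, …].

#0 0x1b1→b54/s6 MISS; vc=[]
#1 0x1b5→b54/s6 L1-HIT; vc=[]
#2 0x1b1→b54/s6 L1-HIT; vc=[]
#3 0x1b7→b54/s6 L1-HIT; vc=[]
#4 0x180→b48/s0 MISS; vc=[]
#5 0x102→b32/s0 MISS; vc=[48]
#6 0x106→b32/s0 L1-HIT; vc=[48]
#7 0x1b3→b54/s6 L1-HIT; vc=[48]
#8 0x1b6→b54/s6 L1-HIT; vc=[48]
#9 0x1b2→b54/s6 L1-HIT; vc=[48]
#10 0x1b3→b54/s6 L1-HIT; vc=[48]
#11 0x1b4→b54/s6 L1-HIT; vc=[48]
#12 0x185→b48/s0 VC-HIT; vc=[32]
#13 0x184→b48/s0 L1-HIT; vc=[32]
#14 0x1b0→b54/s6 L1-HIT; vc=[32]
#15 0x107→b32/s0 VC-HIT; vc=[48]

VC = [48]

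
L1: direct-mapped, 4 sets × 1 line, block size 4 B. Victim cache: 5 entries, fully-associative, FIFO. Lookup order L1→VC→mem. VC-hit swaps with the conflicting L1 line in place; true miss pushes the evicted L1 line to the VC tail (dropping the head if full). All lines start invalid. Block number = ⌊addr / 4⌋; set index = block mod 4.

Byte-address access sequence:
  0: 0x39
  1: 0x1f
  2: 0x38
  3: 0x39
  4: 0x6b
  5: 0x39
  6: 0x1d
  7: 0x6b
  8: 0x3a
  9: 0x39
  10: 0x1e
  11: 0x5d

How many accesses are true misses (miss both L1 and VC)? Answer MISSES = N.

  [0] addr=0x39 blk=14 s=2: MISS | VC []
  [1] addr=0x1f blk=7 s=3: MISS | VC []
  [2] addr=0x38 blk=14 s=2: L1-HIT | VC []
  [3] addr=0x39 blk=14 s=2: L1-HIT | VC []
  [4] addr=0x6b blk=26 s=2: MISS | VC [14]
  [5] addr=0x39 blk=14 s=2: VC-HIT | VC [26]
  [6] addr=0x1d blk=7 s=3: L1-HIT | VC [26]
  [7] addr=0x6b blk=26 s=2: VC-HIT | VC [14]
  [8] addr=0x3a blk=14 s=2: VC-HIT | VC [26]
  [9] addr=0x39 blk=14 s=2: L1-HIT | VC [26]
  [10] addr=0x1e blk=7 s=3: L1-HIT | VC [26]
  [11] addr=0x5d blk=23 s=3: MISS | VC [26, 7]

MISSES = 4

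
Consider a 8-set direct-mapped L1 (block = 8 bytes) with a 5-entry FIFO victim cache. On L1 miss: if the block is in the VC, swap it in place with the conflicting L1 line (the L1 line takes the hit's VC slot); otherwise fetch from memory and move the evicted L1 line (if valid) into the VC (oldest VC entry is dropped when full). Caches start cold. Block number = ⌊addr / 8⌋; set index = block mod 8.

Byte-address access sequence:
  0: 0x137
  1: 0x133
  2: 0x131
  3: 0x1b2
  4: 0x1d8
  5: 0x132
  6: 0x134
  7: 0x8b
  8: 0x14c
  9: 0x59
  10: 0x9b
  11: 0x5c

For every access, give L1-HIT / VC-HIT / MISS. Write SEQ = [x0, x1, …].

#0 0x137→b38/s6 MISS; vc=[]
#1 0x133→b38/s6 L1-HIT; vc=[]
#2 0x131→b38/s6 L1-HIT; vc=[]
#3 0x1b2→b54/s6 MISS; vc=[38]
#4 0x1d8→b59/s3 MISS; vc=[38]
#5 0x132→b38/s6 VC-HIT; vc=[54]
#6 0x134→b38/s6 L1-HIT; vc=[54]
#7 0x8b→b17/s1 MISS; vc=[54]
#8 0x14c→b41/s1 MISS; vc=[54,17]
#9 0x59→b11/s3 MISS; vc=[54,17,59]
#10 0x9b→b19/s3 MISS; vc=[54,17,59,11]
#11 0x5c→b11/s3 VC-HIT; vc=[54,17,59,19]

SEQ = [MISS, L1-HIT, L1-HIT, MISS, MISS, VC-HIT, L1-HIT, MISS, MISS, MISS, MISS, VC-HIT]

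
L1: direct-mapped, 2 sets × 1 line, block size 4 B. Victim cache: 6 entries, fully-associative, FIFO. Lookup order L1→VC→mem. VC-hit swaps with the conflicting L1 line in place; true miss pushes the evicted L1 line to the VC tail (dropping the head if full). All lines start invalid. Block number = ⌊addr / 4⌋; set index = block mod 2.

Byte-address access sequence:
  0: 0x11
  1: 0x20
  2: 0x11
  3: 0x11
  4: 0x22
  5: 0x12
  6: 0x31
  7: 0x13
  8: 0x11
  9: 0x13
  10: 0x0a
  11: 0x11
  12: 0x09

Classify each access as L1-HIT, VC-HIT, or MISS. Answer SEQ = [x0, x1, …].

SEQ = [MISS, MISS, VC-HIT, L1-HIT, VC-HIT, VC-HIT, MISS, VC-HIT, L1-HIT, L1-HIT, MISS, VC-HIT, VC-HIT]

  [0] addr=0x11 blk=4 s=0: MISS | VC []
  [1] addr=0x20 blk=8 s=0: MISS | VC [4]
  [2] addr=0x11 blk=4 s=0: VC-HIT | VC [8]
  [3] addr=0x11 blk=4 s=0: L1-HIT | VC [8]
  [4] addr=0x22 blk=8 s=0: VC-HIT | VC [4]
  [5] addr=0x12 blk=4 s=0: VC-HIT | VC [8]
  [6] addr=0x31 blk=12 s=0: MISS | VC [8, 4]
  [7] addr=0x13 blk=4 s=0: VC-HIT | VC [8, 12]
  [8] addr=0x11 blk=4 s=0: L1-HIT | VC [8, 12]
  [9] addr=0x13 blk=4 s=0: L1-HIT | VC [8, 12]
  [10] addr=0xa blk=2 s=0: MISS | VC [8, 12, 4]
  [11] addr=0x11 blk=4 s=0: VC-HIT | VC [8, 12, 2]
  [12] addr=0x9 blk=2 s=0: VC-HIT | VC [8, 12, 4]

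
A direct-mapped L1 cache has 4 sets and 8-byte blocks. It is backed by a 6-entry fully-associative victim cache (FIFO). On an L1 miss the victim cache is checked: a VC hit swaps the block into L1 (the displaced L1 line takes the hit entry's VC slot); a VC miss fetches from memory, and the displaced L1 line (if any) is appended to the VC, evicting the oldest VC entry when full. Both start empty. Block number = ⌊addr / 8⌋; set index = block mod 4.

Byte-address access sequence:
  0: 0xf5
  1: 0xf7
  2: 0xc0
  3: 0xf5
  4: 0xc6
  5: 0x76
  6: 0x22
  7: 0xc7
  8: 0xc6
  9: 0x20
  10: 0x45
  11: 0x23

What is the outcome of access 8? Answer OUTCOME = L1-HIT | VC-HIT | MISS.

0: 0xf5 (blk 30, set 2) → MISS  vc=[]
1: 0xf7 (blk 30, set 2) → L1-HIT  vc=[]
2: 0xc0 (blk 24, set 0) → MISS  vc=[]
3: 0xf5 (blk 30, set 2) → L1-HIT  vc=[]
4: 0xc6 (blk 24, set 0) → L1-HIT  vc=[]
5: 0x76 (blk 14, set 2) → MISS  vc=[30]
6: 0x22 (blk 4, set 0) → MISS  vc=[30, 24]
7: 0xc7 (blk 24, set 0) → VC-HIT  vc=[30, 4]
8: 0xc6 (blk 24, set 0) → L1-HIT  vc=[30, 4]
9: 0x20 (blk 4, set 0) → VC-HIT  vc=[30, 24]
10: 0x45 (blk 8, set 0) → MISS  vc=[30, 24, 4]
11: 0x23 (blk 4, set 0) → VC-HIT  vc=[30, 24, 8]

OUTCOME = L1-HIT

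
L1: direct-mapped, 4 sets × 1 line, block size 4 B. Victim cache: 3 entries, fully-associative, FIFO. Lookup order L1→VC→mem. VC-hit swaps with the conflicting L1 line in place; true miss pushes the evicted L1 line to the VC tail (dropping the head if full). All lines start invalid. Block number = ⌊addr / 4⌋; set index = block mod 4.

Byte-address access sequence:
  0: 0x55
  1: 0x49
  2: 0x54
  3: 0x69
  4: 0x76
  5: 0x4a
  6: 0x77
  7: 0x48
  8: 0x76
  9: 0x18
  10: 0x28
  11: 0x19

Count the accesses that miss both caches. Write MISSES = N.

#0 0x55→b21/s1 MISS; vc=[]
#1 0x49→b18/s2 MISS; vc=[]
#2 0x54→b21/s1 L1-HIT; vc=[]
#3 0x69→b26/s2 MISS; vc=[18]
#4 0x76→b29/s1 MISS; vc=[18,21]
#5 0x4a→b18/s2 VC-HIT; vc=[26,21]
#6 0x77→b29/s1 L1-HIT; vc=[26,21]
#7 0x48→b18/s2 L1-HIT; vc=[26,21]
#8 0x76→b29/s1 L1-HIT; vc=[26,21]
#9 0x18→b6/s2 MISS; vc=[26,21,18]
#10 0x28→b10/s2 MISS; vc=[21,18,6]
#11 0x19→b6/s2 VC-HIT; vc=[21,18,10]

MISSES = 6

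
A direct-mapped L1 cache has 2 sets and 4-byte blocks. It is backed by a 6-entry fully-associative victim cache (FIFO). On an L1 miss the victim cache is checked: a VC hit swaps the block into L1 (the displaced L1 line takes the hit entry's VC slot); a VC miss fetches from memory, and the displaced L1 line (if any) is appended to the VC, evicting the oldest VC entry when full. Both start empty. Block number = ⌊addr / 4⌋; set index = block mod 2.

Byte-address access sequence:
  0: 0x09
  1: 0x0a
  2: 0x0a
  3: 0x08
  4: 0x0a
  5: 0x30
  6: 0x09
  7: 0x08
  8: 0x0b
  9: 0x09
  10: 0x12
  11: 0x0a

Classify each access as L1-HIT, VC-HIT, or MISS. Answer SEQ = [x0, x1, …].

#0 0x9→b2/s0 MISS; vc=[]
#1 0xa→b2/s0 L1-HIT; vc=[]
#2 0xa→b2/s0 L1-HIT; vc=[]
#3 0x8→b2/s0 L1-HIT; vc=[]
#4 0xa→b2/s0 L1-HIT; vc=[]
#5 0x30→b12/s0 MISS; vc=[2]
#6 0x9→b2/s0 VC-HIT; vc=[12]
#7 0x8→b2/s0 L1-HIT; vc=[12]
#8 0xb→b2/s0 L1-HIT; vc=[12]
#9 0x9→b2/s0 L1-HIT; vc=[12]
#10 0x12→b4/s0 MISS; vc=[12,2]
#11 0xa→b2/s0 VC-HIT; vc=[12,4]

SEQ = [MISS, L1-HIT, L1-HIT, L1-HIT, L1-HIT, MISS, VC-HIT, L1-HIT, L1-HIT, L1-HIT, MISS, VC-HIT]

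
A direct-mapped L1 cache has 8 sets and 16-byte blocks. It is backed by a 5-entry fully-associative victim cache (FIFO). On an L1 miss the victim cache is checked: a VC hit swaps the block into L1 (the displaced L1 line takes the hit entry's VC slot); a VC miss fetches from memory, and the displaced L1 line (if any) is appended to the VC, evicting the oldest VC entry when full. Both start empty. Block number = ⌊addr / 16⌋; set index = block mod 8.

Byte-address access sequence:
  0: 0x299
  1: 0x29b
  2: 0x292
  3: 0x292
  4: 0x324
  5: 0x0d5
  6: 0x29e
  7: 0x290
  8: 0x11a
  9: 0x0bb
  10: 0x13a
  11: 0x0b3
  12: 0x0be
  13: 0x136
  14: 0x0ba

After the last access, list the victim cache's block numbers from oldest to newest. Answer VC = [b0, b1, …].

  [0] addr=0x299 blk=41 s=1: MISS | VC []
  [1] addr=0x29b blk=41 s=1: L1-HIT | VC []
  [2] addr=0x292 blk=41 s=1: L1-HIT | VC []
  [3] addr=0x292 blk=41 s=1: L1-HIT | VC []
  [4] addr=0x324 blk=50 s=2: MISS | VC []
  [5] addr=0xd5 blk=13 s=5: MISS | VC []
  [6] addr=0x29e blk=41 s=1: L1-HIT | VC []
  [7] addr=0x290 blk=41 s=1: L1-HIT | VC []
  [8] addr=0x11a blk=17 s=1: MISS | VC [41]
  [9] addr=0xbb blk=11 s=3: MISS | VC [41]
  [10] addr=0x13a blk=19 s=3: MISS | VC [41, 11]
  [11] addr=0xb3 blk=11 s=3: VC-HIT | VC [41, 19]
  [12] addr=0xbe blk=11 s=3: L1-HIT | VC [41, 19]
  [13] addr=0x136 blk=19 s=3: VC-HIT | VC [41, 11]
  [14] addr=0xba blk=11 s=3: VC-HIT | VC [41, 19]

VC = [41, 19]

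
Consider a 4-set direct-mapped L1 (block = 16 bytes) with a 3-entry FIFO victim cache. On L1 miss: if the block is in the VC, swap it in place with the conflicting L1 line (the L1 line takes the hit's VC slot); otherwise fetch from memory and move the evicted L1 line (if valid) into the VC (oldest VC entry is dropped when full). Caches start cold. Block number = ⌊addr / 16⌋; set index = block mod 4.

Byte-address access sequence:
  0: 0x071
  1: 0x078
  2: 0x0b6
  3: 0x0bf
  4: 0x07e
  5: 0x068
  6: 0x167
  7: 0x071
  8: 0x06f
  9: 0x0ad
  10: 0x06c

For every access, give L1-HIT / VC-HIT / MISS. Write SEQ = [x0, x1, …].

SEQ = [MISS, L1-HIT, MISS, L1-HIT, VC-HIT, MISS, MISS, L1-HIT, VC-HIT, MISS, VC-HIT]

#0 0x71→b7/s3 MISS; vc=[]
#1 0x78→b7/s3 L1-HIT; vc=[]
#2 0xb6→b11/s3 MISS; vc=[7]
#3 0xbf→b11/s3 L1-HIT; vc=[7]
#4 0x7e→b7/s3 VC-HIT; vc=[11]
#5 0x68→b6/s2 MISS; vc=[11]
#6 0x167→b22/s2 MISS; vc=[11,6]
#7 0x71→b7/s3 L1-HIT; vc=[11,6]
#8 0x6f→b6/s2 VC-HIT; vc=[11,22]
#9 0xad→b10/s2 MISS; vc=[11,22,6]
#10 0x6c→b6/s2 VC-HIT; vc=[11,22,10]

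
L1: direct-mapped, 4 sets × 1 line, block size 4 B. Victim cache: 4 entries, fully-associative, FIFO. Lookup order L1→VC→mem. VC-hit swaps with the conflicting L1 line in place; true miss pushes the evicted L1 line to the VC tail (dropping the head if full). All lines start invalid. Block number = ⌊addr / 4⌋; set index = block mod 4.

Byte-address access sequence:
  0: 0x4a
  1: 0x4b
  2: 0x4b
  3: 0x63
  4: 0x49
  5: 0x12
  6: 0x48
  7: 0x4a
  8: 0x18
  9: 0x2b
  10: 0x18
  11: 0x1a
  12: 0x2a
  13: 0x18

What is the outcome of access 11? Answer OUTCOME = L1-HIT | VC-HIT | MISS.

OUTCOME = L1-HIT

#0 0x4a→b18/s2 MISS; vc=[]
#1 0x4b→b18/s2 L1-HIT; vc=[]
#2 0x4b→b18/s2 L1-HIT; vc=[]
#3 0x63→b24/s0 MISS; vc=[]
#4 0x49→b18/s2 L1-HIT; vc=[]
#5 0x12→b4/s0 MISS; vc=[24]
#6 0x48→b18/s2 L1-HIT; vc=[24]
#7 0x4a→b18/s2 L1-HIT; vc=[24]
#8 0x18→b6/s2 MISS; vc=[24,18]
#9 0x2b→b10/s2 MISS; vc=[24,18,6]
#10 0x18→b6/s2 VC-HIT; vc=[24,18,10]
#11 0x1a→b6/s2 L1-HIT; vc=[24,18,10]
#12 0x2a→b10/s2 VC-HIT; vc=[24,18,6]
#13 0x18→b6/s2 VC-HIT; vc=[24,18,10]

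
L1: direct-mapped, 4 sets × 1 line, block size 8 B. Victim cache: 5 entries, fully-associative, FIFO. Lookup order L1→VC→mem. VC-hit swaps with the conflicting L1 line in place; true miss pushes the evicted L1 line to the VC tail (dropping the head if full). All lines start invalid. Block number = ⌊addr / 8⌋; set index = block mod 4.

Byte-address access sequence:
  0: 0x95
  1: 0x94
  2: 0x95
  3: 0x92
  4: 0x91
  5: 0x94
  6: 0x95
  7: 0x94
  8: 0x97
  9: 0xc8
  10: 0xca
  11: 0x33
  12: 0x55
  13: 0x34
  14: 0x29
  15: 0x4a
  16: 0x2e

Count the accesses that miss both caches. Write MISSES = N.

  [0] addr=0x95 blk=18 s=2: MISS | VC []
  [1] addr=0x94 blk=18 s=2: L1-HIT | VC []
  [2] addr=0x95 blk=18 s=2: L1-HIT | VC []
  [3] addr=0x92 blk=18 s=2: L1-HIT | VC []
  [4] addr=0x91 blk=18 s=2: L1-HIT | VC []
  [5] addr=0x94 blk=18 s=2: L1-HIT | VC []
  [6] addr=0x95 blk=18 s=2: L1-HIT | VC []
  [7] addr=0x94 blk=18 s=2: L1-HIT | VC []
  [8] addr=0x97 blk=18 s=2: L1-HIT | VC []
  [9] addr=0xc8 blk=25 s=1: MISS | VC []
  [10] addr=0xca blk=25 s=1: L1-HIT | VC []
  [11] addr=0x33 blk=6 s=2: MISS | VC [18]
  [12] addr=0x55 blk=10 s=2: MISS | VC [18, 6]
  [13] addr=0x34 blk=6 s=2: VC-HIT | VC [18, 10]
  [14] addr=0x29 blk=5 s=1: MISS | VC [18, 10, 25]
  [15] addr=0x4a blk=9 s=1: MISS | VC [18, 10, 25, 5]
  [16] addr=0x2e blk=5 s=1: VC-HIT | VC [18, 10, 25, 9]

MISSES = 6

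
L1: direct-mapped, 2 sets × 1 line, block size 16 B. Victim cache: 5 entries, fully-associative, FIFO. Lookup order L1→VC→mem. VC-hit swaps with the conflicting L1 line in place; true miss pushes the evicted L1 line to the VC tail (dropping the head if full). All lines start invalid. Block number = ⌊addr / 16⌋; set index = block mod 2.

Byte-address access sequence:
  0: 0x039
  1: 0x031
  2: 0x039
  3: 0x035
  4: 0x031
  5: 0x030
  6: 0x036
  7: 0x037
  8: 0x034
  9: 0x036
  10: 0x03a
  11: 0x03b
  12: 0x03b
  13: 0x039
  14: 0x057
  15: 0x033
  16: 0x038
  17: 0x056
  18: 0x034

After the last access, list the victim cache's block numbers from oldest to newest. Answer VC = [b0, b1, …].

0: 0x39 (blk 3, set 1) → MISS  vc=[]
1: 0x31 (blk 3, set 1) → L1-HIT  vc=[]
2: 0x39 (blk 3, set 1) → L1-HIT  vc=[]
3: 0x35 (blk 3, set 1) → L1-HIT  vc=[]
4: 0x31 (blk 3, set 1) → L1-HIT  vc=[]
5: 0x30 (blk 3, set 1) → L1-HIT  vc=[]
6: 0x36 (blk 3, set 1) → L1-HIT  vc=[]
7: 0x37 (blk 3, set 1) → L1-HIT  vc=[]
8: 0x34 (blk 3, set 1) → L1-HIT  vc=[]
9: 0x36 (blk 3, set 1) → L1-HIT  vc=[]
10: 0x3a (blk 3, set 1) → L1-HIT  vc=[]
11: 0x3b (blk 3, set 1) → L1-HIT  vc=[]
12: 0x3b (blk 3, set 1) → L1-HIT  vc=[]
13: 0x39 (blk 3, set 1) → L1-HIT  vc=[]
14: 0x57 (blk 5, set 1) → MISS  vc=[3]
15: 0x33 (blk 3, set 1) → VC-HIT  vc=[5]
16: 0x38 (blk 3, set 1) → L1-HIT  vc=[5]
17: 0x56 (blk 5, set 1) → VC-HIT  vc=[3]
18: 0x34 (blk 3, set 1) → VC-HIT  vc=[5]

VC = [5]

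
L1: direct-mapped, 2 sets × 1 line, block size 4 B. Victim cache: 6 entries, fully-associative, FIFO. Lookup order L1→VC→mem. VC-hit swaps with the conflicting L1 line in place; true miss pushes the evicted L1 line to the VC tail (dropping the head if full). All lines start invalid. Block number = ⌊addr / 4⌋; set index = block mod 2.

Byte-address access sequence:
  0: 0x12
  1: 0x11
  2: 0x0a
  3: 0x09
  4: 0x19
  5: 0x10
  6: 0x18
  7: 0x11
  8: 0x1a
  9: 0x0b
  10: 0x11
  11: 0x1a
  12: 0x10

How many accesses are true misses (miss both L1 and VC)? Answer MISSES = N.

MISSES = 3

  [0] addr=0x12 blk=4 s=0: MISS | VC []
  [1] addr=0x11 blk=4 s=0: L1-HIT | VC []
  [2] addr=0xa blk=2 s=0: MISS | VC [4]
  [3] addr=0x9 blk=2 s=0: L1-HIT | VC [4]
  [4] addr=0x19 blk=6 s=0: MISS | VC [4, 2]
  [5] addr=0x10 blk=4 s=0: VC-HIT | VC [6, 2]
  [6] addr=0x18 blk=6 s=0: VC-HIT | VC [4, 2]
  [7] addr=0x11 blk=4 s=0: VC-HIT | VC [6, 2]
  [8] addr=0x1a blk=6 s=0: VC-HIT | VC [4, 2]
  [9] addr=0xb blk=2 s=0: VC-HIT | VC [4, 6]
  [10] addr=0x11 blk=4 s=0: VC-HIT | VC [2, 6]
  [11] addr=0x1a blk=6 s=0: VC-HIT | VC [2, 4]
  [12] addr=0x10 blk=4 s=0: VC-HIT | VC [2, 6]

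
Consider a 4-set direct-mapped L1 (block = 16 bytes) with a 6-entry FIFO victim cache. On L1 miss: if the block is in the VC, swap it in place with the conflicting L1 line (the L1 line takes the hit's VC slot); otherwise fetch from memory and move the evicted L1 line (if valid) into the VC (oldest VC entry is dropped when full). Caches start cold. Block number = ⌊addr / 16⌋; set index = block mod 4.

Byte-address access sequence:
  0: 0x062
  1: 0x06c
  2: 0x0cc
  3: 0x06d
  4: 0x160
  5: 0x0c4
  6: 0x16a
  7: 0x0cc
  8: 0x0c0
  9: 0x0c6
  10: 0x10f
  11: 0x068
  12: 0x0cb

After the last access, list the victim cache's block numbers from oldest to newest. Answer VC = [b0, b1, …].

0: 0x62 (blk 6, set 2) → MISS  vc=[]
1: 0x6c (blk 6, set 2) → L1-HIT  vc=[]
2: 0xcc (blk 12, set 0) → MISS  vc=[]
3: 0x6d (blk 6, set 2) → L1-HIT  vc=[]
4: 0x160 (blk 22, set 2) → MISS  vc=[6]
5: 0xc4 (blk 12, set 0) → L1-HIT  vc=[6]
6: 0x16a (blk 22, set 2) → L1-HIT  vc=[6]
7: 0xcc (blk 12, set 0) → L1-HIT  vc=[6]
8: 0xc0 (blk 12, set 0) → L1-HIT  vc=[6]
9: 0xc6 (blk 12, set 0) → L1-HIT  vc=[6]
10: 0x10f (blk 16, set 0) → MISS  vc=[6, 12]
11: 0x68 (blk 6, set 2) → VC-HIT  vc=[22, 12]
12: 0xcb (blk 12, set 0) → VC-HIT  vc=[22, 16]

VC = [22, 16]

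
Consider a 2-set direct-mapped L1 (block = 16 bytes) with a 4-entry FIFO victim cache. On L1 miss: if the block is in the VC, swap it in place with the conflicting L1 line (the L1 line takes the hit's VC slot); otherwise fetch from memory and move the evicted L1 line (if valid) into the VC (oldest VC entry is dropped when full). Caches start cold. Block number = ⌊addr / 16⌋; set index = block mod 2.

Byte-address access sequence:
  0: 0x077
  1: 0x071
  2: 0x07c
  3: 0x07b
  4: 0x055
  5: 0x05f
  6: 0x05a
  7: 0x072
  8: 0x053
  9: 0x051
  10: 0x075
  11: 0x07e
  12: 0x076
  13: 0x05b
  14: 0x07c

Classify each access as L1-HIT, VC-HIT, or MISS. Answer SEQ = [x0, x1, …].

0: 0x77 (blk 7, set 1) → MISS  vc=[]
1: 0x71 (blk 7, set 1) → L1-HIT  vc=[]
2: 0x7c (blk 7, set 1) → L1-HIT  vc=[]
3: 0x7b (blk 7, set 1) → L1-HIT  vc=[]
4: 0x55 (blk 5, set 1) → MISS  vc=[7]
5: 0x5f (blk 5, set 1) → L1-HIT  vc=[7]
6: 0x5a (blk 5, set 1) → L1-HIT  vc=[7]
7: 0x72 (blk 7, set 1) → VC-HIT  vc=[5]
8: 0x53 (blk 5, set 1) → VC-HIT  vc=[7]
9: 0x51 (blk 5, set 1) → L1-HIT  vc=[7]
10: 0x75 (blk 7, set 1) → VC-HIT  vc=[5]
11: 0x7e (blk 7, set 1) → L1-HIT  vc=[5]
12: 0x76 (blk 7, set 1) → L1-HIT  vc=[5]
13: 0x5b (blk 5, set 1) → VC-HIT  vc=[7]
14: 0x7c (blk 7, set 1) → VC-HIT  vc=[5]

SEQ = [MISS, L1-HIT, L1-HIT, L1-HIT, MISS, L1-HIT, L1-HIT, VC-HIT, VC-HIT, L1-HIT, VC-HIT, L1-HIT, L1-HIT, VC-HIT, VC-HIT]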